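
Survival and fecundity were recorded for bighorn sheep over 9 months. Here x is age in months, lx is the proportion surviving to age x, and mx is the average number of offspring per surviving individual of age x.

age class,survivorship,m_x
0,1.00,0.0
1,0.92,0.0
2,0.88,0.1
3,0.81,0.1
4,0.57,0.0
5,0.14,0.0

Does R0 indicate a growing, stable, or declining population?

declining

R0 = Σ lx·mx = 0 + 0 + 0.088 + 0.081 + 0 + 0 = 0.169
R0 < 1, so the population is declining.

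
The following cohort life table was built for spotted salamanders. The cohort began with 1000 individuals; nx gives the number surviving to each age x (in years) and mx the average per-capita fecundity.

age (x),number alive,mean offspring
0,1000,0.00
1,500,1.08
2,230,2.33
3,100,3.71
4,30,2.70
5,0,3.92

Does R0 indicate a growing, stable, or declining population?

growing

lx = nx/n0 = nx/1000: 1, 0.5, 0.23, 0.1, 0.03, 0
R0 = Σ lx·mx = 0 + 0.54 + 0.5359 + 0.371 + 0.081 + 0 = 1.5279
R0 > 1, so the population is growing.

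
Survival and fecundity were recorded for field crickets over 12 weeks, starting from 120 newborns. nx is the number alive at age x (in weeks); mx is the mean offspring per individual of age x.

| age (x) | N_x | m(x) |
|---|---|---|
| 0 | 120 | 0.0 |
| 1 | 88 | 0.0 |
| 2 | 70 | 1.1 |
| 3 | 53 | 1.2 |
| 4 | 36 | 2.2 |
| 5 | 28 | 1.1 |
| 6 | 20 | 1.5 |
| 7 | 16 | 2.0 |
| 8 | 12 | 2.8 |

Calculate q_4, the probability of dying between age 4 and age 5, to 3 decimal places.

0.222

lx = nx/n0 = nx/120: 1, 0.73333…, 0.58333…, 0.44167…, 0.3, 0.23333…, 0.16667…, 0.13333…, 0.1
q_4 = (l_4 − l_5) / l_4 = (0.3 − 0.233333…) / 0.3
     = 0.066667… / 0.3 = 0.222222… → 0.222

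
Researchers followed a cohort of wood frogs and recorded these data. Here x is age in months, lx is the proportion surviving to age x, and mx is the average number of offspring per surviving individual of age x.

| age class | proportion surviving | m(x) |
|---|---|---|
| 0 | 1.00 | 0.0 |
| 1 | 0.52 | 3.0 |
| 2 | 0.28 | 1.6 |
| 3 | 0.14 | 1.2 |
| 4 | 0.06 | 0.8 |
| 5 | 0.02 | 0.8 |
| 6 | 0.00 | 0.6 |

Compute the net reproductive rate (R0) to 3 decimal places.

2.240

lx·mx by age: 0, 1.56, 0.448, 0.168, 0.048, 0.016, 0
R0 = Σ lx·mx = 2.24 → 2.240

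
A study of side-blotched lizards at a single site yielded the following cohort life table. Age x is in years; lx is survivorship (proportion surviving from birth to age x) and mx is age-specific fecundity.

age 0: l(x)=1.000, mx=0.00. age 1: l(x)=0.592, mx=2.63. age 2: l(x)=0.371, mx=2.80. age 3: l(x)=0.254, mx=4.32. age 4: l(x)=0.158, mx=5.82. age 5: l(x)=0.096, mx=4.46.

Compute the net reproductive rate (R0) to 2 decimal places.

5.04

lx·mx by age: 0, 1.55696, 1.0388, 1.09728, 0.91956, 0.42816
R0 = Σ lx·mx = 5.04076 → 5.04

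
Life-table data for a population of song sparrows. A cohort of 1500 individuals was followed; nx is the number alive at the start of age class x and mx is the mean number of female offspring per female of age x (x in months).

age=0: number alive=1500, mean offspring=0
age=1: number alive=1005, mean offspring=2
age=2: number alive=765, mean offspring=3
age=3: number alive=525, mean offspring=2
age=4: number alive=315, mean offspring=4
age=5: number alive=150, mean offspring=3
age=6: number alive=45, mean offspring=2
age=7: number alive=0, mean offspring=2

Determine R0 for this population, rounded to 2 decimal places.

lx = nx/n0 = nx/1500: 1, 0.67, 0.51, 0.35, 0.21, 0.1, 0.03, 0
lx·mx by age: 0, 1.34, 1.53, 0.7, 0.84, 0.3, 0.06, 0
R0 = Σ lx·mx = 4.77 → 4.77

4.77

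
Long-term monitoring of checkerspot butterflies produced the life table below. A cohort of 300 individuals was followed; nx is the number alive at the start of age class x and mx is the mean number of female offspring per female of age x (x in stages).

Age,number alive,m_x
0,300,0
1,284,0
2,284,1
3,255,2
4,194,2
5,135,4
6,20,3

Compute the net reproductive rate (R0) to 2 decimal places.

lx = nx/n0 = nx/300: 1, 0.94667…, 0.94667…, 0.85, 0.64667…, 0.45, 0.06667…
lx·mx by age: 0, 0, 0.946667…, 1.7, 1.293333…, 1.8, 0.2…
R0 = Σ lx·mx = 5.94… → 5.94

5.94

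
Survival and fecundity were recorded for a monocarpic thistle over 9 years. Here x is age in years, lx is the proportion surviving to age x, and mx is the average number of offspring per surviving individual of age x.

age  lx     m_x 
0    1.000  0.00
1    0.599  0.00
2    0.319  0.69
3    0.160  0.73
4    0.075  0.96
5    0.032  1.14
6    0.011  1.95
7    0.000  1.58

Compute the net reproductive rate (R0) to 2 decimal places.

lx·mx by age: 0, 0, 0.22011, 0.1168, 0.072, 0.03648, 0.02145, 0
R0 = Σ lx·mx = 0.46684 → 0.47

0.47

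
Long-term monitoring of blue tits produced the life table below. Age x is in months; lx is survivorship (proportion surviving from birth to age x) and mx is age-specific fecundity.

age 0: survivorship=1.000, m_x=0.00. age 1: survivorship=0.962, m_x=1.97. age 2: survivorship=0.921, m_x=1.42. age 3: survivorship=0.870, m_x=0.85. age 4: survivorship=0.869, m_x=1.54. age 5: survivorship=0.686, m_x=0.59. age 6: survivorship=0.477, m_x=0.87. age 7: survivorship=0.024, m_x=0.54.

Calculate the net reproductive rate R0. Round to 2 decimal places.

lx·mx by age: 0, 1.89514, 1.30782, 0.7395, 1.33826, 0.40474, 0.41499, 0.01296
R0 = Σ lx·mx = 6.11341 → 6.11

6.11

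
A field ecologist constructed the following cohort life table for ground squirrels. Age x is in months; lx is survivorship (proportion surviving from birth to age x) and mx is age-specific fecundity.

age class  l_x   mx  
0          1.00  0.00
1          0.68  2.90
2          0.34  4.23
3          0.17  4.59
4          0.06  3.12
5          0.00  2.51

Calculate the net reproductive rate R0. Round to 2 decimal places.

4.38

lx·mx by age: 0, 1.972, 1.4382, 0.7803, 0.1872, 0
R0 = Σ lx·mx = 4.3777 → 4.38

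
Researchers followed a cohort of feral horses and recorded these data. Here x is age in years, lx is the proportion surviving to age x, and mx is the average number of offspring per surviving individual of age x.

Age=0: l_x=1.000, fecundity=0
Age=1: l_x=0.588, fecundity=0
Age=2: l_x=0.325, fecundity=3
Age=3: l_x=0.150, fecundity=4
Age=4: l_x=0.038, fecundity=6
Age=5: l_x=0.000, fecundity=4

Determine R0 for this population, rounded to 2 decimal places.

1.80

lx·mx by age: 0, 0, 0.975, 0.6, 0.228, 0
R0 = Σ lx·mx = 1.803 → 1.80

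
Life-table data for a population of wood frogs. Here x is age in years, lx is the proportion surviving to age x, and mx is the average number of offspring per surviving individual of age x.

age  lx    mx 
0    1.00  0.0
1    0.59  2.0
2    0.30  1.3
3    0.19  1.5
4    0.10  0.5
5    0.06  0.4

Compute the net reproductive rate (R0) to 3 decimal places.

lx·mx by age: 0, 1.18, 0.39, 0.285, 0.05, 0.024
R0 = Σ lx·mx = 1.929 → 1.929

1.929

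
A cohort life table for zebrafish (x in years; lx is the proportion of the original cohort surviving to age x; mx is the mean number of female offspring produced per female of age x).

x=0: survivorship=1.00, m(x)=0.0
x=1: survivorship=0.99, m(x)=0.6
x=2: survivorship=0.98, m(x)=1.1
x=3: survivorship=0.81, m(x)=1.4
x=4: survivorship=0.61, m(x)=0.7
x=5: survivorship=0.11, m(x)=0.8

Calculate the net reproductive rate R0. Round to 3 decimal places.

lx·mx by age: 0, 0.594, 1.078, 1.134, 0.427, 0.088
R0 = Σ lx·mx = 3.321 → 3.321

3.321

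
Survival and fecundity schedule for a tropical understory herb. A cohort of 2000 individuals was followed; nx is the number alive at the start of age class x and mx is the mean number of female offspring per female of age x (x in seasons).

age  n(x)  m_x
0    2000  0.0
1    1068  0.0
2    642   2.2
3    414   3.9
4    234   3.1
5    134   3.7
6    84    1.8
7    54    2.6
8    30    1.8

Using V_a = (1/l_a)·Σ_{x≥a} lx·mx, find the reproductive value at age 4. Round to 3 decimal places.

6.696

lx = nx/n0 = nx/2000: 1, 0.534, 0.321, 0.207, 0.117, 0.067, 0.042, 0.027, 0.015
lx·mx for x ≥ 4: 0.3627, 0.2479, 0.0756, 0.0702, 0.027 → sum = 0.7834
V_4 = 0.7834 / l_4 = 0.7834 / 0.117 = 6.695726… → 6.696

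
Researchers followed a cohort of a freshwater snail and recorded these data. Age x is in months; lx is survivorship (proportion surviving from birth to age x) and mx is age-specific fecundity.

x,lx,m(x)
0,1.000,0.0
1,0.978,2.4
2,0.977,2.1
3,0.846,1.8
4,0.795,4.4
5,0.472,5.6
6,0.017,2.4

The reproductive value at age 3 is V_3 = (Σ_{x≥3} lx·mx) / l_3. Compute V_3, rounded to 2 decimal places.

9.11

lx·mx for x ≥ 3: 1.5228, 3.498, 2.6432, 0.0408 → sum = 7.7048
V_3 = 7.7048 / l_3 = 7.7048 / 0.846 = 9.107329… → 9.11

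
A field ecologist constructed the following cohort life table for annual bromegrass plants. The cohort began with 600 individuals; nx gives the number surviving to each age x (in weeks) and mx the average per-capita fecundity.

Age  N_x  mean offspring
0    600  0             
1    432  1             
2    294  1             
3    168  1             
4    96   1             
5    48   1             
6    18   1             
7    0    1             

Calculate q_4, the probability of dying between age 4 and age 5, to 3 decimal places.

lx = nx/n0 = nx/600: 1, 0.72, 0.49, 0.28, 0.16, 0.08, 0.03, 0
q_4 = (l_4 − l_5) / l_4 = (0.16 − 0.08) / 0.16
     = 0.08 / 0.16 = 0.5 → 0.500

0.500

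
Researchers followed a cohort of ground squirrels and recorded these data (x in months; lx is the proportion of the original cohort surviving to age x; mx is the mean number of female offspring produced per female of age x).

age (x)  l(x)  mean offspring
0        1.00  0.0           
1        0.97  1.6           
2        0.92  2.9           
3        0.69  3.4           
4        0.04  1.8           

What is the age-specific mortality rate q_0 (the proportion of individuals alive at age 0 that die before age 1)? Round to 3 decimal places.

0.030

q_0 = (l_0 − l_1) / l_0 = (1 − 0.97) / 1
     = 0.03 / 1 = 0.03 → 0.030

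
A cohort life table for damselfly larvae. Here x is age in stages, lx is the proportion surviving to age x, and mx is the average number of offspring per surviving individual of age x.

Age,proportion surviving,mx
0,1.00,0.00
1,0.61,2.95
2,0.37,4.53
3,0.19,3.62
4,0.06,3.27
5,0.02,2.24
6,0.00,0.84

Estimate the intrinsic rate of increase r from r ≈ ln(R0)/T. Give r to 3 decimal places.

0.794

R0 = Σ lx·mx = 0 + 1.7995 + 1.6761 + 0.6878 + 0.1962 + 0.0448 + 0 = 4.4044
Σ x·lx·mx = 8.2239; T = 8.2239/4.4044 = 1.8672…
r ≈ ln(R0)/T = ln(4.4044)/1.8672… = 0.79402… → 0.794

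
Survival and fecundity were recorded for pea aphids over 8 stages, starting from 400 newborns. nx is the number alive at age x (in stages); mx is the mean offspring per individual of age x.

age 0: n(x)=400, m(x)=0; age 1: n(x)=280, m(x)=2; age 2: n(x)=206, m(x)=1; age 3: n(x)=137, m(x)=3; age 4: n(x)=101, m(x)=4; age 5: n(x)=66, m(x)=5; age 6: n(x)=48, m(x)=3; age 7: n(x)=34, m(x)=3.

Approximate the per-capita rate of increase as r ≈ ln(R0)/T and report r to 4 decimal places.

lx = nx/n0 = nx/400: 1, 0.7, 0.515, 0.3425, 0.2525, 0.165, 0.12, 0.085
R0 = Σ lx·mx = 0 + 1.4 + 0.515 + 1.0275 + 1.01 + 0.825 + 0.36 + 0.255 = 5.3925
Σ x·lx·mx = 17.6225; T = 17.6225/5.3925 = 3.26796…
r ≈ ln(R0)/T = ln(5.3925)/3.26796… = 0.515614… → 0.5156

0.5156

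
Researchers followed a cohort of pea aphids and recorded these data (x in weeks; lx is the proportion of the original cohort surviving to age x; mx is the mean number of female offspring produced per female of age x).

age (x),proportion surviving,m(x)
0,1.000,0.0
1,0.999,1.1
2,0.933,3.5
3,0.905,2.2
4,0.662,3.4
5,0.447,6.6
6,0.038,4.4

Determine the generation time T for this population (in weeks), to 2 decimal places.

lx·mx: 0, 1.0989, 3.2655, 1.991, 2.2508, 2.9502, 0.1672 → R0 = 11.7236
x·lx·mx: 0, 1.0989, 6.531, 5.973, 9.0032, 14.751, 1.0032 → Σ = 38.3603
T = 38.3603 / 11.7236 = 3.272058… → 3.27

3.27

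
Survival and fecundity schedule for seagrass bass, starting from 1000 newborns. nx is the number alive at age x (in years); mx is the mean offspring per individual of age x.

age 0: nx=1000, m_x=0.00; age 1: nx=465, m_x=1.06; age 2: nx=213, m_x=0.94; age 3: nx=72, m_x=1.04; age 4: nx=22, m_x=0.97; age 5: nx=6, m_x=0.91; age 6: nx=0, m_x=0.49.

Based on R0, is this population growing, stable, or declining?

lx = nx/n0 = nx/1000: 1, 0.465, 0.213, 0.072, 0.022, 0.006, 0
R0 = Σ lx·mx = 0 + 0.4929 + 0.20022 + 0.07488 + 0.02134 + 0.00546 + 0 = 0.7948
R0 < 1, so the population is declining.

declining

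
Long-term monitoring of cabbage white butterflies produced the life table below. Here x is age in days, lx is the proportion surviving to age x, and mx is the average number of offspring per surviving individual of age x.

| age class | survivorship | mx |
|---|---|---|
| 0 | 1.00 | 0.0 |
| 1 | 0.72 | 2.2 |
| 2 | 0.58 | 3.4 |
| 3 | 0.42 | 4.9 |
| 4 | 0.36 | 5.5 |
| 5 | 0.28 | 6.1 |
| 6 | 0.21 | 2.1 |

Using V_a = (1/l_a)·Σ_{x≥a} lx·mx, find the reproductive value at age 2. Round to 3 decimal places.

14.067

lx·mx for x ≥ 2: 1.972, 2.058, 1.98, 1.708, 0.441 → sum = 8.159
V_2 = 8.159 / l_2 = 8.159 / 0.58 = 14.067241… → 14.067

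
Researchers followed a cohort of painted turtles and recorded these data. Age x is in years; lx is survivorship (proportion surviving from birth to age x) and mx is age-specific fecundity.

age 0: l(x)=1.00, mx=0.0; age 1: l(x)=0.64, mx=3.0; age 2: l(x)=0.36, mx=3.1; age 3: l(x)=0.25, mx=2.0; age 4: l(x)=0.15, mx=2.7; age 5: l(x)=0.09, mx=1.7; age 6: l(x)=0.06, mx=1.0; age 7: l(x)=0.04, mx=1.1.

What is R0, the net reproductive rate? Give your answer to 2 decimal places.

4.20

lx·mx by age: 0, 1.92, 1.116, 0.5, 0.405, 0.153, 0.06, 0.044
R0 = Σ lx·mx = 4.198 → 4.20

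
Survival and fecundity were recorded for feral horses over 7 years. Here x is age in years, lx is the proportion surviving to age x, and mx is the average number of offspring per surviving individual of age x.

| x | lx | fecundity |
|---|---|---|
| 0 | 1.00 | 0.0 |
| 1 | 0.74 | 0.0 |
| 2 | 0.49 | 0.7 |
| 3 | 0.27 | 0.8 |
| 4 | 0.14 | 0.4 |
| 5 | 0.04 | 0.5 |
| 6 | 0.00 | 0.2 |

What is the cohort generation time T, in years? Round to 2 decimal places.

lx·mx: 0, 0, 0.343, 0.216, 0.056, 0.02, 0 → R0 = 0.635
x·lx·mx: 0, 0, 0.686, 0.648, 0.224, 0.1, 0 → Σ = 1.658
T = 1.658 / 0.635 = 2.611024… → 2.61

2.61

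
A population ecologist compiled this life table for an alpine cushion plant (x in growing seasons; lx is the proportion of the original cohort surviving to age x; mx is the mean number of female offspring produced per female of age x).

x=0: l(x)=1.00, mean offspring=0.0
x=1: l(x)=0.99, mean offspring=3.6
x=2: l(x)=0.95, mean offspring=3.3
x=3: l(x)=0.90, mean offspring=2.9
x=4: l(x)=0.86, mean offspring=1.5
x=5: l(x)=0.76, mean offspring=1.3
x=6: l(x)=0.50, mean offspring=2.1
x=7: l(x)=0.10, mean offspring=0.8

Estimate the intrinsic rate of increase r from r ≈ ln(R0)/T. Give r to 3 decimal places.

0.934

R0 = Σ lx·mx = 0 + 3.564 + 3.135 + 2.61 + 1.29 + 0.988 + 1.05 + 0.08 = 12.717
Σ x·lx·mx = 34.624; T = 34.624/12.717 = 2.72265…
r ≈ ln(R0)/T = ln(12.717)/2.72265… = 0.93399… → 0.934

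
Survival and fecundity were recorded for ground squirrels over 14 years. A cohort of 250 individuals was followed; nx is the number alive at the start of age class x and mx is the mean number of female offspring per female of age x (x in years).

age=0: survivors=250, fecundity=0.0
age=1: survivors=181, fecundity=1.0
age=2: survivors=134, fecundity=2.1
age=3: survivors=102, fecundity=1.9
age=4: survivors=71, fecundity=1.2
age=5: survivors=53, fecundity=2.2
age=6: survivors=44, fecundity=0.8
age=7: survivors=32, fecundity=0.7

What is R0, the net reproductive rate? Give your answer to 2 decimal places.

lx = nx/n0 = nx/250: 1, 0.724, 0.536, 0.408, 0.284, 0.212, 0.176, 0.128
lx·mx by age: 0, 0.724, 1.1256, 0.7752, 0.3408, 0.4664, 0.1408, 0.0896
R0 = Σ lx·mx = 3.6624 → 3.66

3.66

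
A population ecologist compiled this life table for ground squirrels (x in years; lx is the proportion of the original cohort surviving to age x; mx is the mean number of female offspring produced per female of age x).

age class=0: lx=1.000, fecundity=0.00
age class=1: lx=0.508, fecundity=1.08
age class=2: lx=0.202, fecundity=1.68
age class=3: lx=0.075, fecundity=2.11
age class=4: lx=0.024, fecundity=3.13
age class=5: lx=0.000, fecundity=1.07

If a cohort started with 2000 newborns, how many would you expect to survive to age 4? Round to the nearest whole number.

Expected survivors = N0 · l_4 = 2000 × 0.024 = 48 → 48

48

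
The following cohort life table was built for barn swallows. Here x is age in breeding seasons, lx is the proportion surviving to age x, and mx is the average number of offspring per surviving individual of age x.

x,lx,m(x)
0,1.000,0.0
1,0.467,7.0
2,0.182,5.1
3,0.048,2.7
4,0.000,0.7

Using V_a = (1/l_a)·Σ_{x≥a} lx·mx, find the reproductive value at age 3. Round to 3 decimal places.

2.700

lx·mx for x ≥ 3: 0.1296, 0 → sum = 0.1296
V_3 = 0.1296 / l_3 = 0.1296 / 0.048 = 2.7 → 2.700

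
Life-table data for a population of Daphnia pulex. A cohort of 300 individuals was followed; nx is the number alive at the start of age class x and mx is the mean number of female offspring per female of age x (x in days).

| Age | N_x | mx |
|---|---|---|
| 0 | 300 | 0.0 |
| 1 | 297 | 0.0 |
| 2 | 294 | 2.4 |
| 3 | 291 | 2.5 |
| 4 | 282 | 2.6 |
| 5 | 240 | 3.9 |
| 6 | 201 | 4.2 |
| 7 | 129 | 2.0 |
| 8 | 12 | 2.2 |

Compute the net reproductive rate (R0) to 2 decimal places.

14.10

lx = nx/n0 = nx/300: 1, 0.99, 0.98, 0.97, 0.94, 0.8, 0.67, 0.43, 0.04
lx·mx by age: 0, 0, 2.352, 2.425, 2.444, 3.12, 2.814, 0.86, 0.088
R0 = Σ lx·mx = 14.103 → 14.10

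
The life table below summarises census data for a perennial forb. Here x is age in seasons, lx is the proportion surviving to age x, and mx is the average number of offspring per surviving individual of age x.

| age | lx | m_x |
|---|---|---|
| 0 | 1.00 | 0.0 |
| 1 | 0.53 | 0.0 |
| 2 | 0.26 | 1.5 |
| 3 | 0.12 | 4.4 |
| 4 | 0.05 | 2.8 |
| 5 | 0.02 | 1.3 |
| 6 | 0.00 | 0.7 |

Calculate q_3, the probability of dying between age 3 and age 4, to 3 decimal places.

0.583

q_3 = (l_3 − l_4) / l_3 = (0.12 − 0.05) / 0.12
     = 0.07 / 0.12 = 0.583333… → 0.583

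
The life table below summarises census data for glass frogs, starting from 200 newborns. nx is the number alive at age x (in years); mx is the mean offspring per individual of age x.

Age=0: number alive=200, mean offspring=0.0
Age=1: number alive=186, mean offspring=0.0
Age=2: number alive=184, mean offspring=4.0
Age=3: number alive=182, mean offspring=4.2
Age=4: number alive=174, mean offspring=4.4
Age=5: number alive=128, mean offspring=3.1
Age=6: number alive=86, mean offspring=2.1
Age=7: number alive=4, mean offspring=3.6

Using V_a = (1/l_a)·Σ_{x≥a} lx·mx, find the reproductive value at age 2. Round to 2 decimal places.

15.53

lx = nx/n0 = nx/200: 1, 0.93, 0.92, 0.91, 0.87, 0.64, 0.43, 0.02
lx·mx for x ≥ 2: 3.68, 3.822, 3.828, 1.984, 0.903, 0.072 → sum = 14.289
V_2 = 14.289 / l_2 = 14.289 / 0.92 = 15.531522… → 15.53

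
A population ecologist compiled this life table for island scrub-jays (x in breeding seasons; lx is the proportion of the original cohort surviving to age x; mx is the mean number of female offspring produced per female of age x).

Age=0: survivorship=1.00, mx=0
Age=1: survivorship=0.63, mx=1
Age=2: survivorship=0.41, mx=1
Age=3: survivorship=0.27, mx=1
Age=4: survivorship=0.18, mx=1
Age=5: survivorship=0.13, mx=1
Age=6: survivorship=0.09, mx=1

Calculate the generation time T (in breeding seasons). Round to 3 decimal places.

lx·mx: 0, 0.63, 0.41, 0.27, 0.18, 0.13, 0.09 → R0 = 1.71
x·lx·mx: 0, 0.63, 0.82, 0.81, 0.72, 0.65, 0.54 → Σ = 4.17
T = 4.17 / 1.71 = 2.438596… → 2.439

2.439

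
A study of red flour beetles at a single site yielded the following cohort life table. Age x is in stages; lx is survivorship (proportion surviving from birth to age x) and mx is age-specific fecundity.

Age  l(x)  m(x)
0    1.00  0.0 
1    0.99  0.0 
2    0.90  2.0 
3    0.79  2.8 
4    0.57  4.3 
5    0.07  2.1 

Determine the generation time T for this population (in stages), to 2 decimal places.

lx·mx: 0, 0, 1.8, 2.212, 2.451, 0.147 → R0 = 6.61
x·lx·mx: 0, 0, 3.6, 6.636, 9.804, 0.735 → Σ = 20.775
T = 20.775 / 6.61 = 3.142965… → 3.14

3.14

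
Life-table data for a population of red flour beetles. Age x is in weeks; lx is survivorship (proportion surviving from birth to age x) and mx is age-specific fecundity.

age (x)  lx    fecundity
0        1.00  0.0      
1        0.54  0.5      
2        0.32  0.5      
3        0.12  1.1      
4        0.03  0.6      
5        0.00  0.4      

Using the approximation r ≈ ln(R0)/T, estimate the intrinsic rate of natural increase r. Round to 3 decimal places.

R0 = Σ lx·mx = 0 + 0.27 + 0.16 + 0.132 + 0.018 + 0 = 0.58
Σ x·lx·mx = 1.058; T = 1.058/0.58 = 1.82414…
r ≈ ln(R0)/T = ln(0.58)/1.82414… = -0.29862… → -0.299

-0.299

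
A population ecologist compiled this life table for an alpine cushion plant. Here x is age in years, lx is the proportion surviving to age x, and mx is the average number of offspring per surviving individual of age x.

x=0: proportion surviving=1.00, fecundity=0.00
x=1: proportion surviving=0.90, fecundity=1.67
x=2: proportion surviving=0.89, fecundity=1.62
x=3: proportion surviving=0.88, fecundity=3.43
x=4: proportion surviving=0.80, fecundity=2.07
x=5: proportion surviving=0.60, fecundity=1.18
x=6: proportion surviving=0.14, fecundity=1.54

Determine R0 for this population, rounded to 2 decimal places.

8.54

lx·mx by age: 0, 1.503, 1.4418, 3.0184, 1.656, 0.708, 0.2156
R0 = Σ lx·mx = 8.5428 → 8.54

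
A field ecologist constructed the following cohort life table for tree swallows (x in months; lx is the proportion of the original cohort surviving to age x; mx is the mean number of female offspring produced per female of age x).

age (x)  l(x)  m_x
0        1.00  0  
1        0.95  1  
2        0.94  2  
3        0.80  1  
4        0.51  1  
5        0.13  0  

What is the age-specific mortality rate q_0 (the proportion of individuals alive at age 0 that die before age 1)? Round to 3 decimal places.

q_0 = (l_0 − l_1) / l_0 = (1 − 0.95) / 1
     = 0.05 / 1 = 0.05 → 0.050

0.050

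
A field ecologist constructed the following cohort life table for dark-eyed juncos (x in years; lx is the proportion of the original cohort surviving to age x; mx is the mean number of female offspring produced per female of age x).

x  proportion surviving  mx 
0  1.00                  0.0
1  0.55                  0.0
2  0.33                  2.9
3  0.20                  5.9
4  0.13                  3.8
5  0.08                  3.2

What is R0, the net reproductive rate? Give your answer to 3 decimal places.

lx·mx by age: 0, 0, 0.957, 1.18, 0.494, 0.256
R0 = Σ lx·mx = 2.887 → 2.887

2.887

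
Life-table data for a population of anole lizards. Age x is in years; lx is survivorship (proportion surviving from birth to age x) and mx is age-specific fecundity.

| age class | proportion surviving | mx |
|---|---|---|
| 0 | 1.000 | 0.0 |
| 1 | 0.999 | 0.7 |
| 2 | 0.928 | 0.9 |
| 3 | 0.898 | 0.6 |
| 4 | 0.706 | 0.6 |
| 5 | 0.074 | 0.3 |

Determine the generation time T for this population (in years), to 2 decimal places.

lx·mx: 0, 0.6993, 0.8352, 0.5388, 0.4236, 0.0222 → R0 = 2.5191
x·lx·mx: 0, 0.6993, 1.6704, 1.6164, 1.6944, 0.111 → Σ = 5.7915
T = 5.7915 / 2.5191 = 2.299035… → 2.30

2.30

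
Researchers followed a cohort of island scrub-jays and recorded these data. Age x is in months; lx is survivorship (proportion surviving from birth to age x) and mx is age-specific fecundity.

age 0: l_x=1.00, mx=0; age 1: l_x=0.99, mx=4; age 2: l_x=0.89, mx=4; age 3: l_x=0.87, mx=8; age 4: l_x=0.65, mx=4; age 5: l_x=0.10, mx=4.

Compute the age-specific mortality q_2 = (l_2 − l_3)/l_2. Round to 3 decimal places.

q_2 = (l_2 − l_3) / l_2 = (0.89 − 0.87) / 0.89
     = 0.02 / 0.89 = 0.022472… → 0.022

0.022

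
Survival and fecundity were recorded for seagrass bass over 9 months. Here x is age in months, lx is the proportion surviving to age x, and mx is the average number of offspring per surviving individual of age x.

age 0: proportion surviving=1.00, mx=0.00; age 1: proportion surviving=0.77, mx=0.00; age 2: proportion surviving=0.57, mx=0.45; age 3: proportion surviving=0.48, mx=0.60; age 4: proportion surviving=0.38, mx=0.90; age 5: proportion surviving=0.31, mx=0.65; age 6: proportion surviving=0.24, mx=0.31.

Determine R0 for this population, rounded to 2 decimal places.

1.16

lx·mx by age: 0, 0, 0.2565, 0.288, 0.342, 0.2015, 0.0744
R0 = Σ lx·mx = 1.1624 → 1.16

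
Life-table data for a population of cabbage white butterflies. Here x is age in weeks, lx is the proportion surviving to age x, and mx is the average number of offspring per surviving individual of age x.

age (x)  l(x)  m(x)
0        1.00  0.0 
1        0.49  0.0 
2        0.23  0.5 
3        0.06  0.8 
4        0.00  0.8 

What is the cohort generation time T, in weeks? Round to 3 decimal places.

2.294

lx·mx: 0, 0, 0.115, 0.048, 0 → R0 = 0.163
x·lx·mx: 0, 0, 0.23, 0.144, 0 → Σ = 0.374
T = 0.374 / 0.163 = 2.294479… → 2.294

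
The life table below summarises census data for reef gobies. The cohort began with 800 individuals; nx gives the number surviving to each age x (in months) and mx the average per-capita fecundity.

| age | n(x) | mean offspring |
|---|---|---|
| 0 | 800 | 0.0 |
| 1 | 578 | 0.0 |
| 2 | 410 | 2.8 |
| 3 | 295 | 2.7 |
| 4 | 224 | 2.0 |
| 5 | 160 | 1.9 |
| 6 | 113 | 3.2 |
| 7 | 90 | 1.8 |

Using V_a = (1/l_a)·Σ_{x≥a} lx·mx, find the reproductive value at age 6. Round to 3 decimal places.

lx = nx/n0 = nx/800: 1, 0.7225, 0.5125, 0.36875, 0.28, 0.2, 0.14125, 0.1125
lx·mx for x ≥ 6: 0.452, 0.2025 → sum = 0.6545
V_6 = 0.6545 / l_6 = 0.6545 / 0.14125 = 4.633628… → 4.634

4.634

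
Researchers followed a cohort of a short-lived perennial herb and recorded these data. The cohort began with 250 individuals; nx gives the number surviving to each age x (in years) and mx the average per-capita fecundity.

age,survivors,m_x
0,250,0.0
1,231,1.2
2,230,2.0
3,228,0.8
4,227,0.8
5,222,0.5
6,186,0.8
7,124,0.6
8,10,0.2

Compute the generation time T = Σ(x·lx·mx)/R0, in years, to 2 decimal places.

3.10

lx = nx/n0 = nx/250: 1, 0.924, 0.92, 0.912, 0.908, 0.888, 0.744, 0.496, 0.04
lx·mx: 0, 1.1088, 1.84, 0.7296, 0.7264, 0.444, 0.5952, 0.2976, 0.008 → R0 = 5.7496
x·lx·mx: 0, 1.1088, 3.68, 2.1888, 2.9056, 2.22, 3.5712, 2.0832, 0.064 → Σ = 17.8216
T = 17.8216 / 5.7496 = 3.099624… → 3.10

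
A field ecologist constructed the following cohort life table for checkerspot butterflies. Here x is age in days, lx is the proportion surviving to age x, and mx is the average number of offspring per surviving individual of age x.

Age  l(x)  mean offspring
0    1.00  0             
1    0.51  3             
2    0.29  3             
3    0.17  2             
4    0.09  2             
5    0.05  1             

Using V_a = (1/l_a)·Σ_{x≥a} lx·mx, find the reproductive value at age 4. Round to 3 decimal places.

2.556

lx·mx for x ≥ 4: 0.18, 0.05 → sum = 0.23
V_4 = 0.23 / l_4 = 0.23 / 0.09 = 2.555556… → 2.556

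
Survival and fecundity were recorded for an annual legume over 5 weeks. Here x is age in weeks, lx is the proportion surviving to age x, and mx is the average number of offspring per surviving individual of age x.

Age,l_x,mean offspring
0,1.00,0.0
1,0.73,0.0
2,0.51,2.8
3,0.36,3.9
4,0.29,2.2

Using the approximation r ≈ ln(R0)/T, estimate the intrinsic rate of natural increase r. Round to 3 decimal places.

0.449

R0 = Σ lx·mx = 0 + 0 + 1.428 + 1.404 + 0.638 = 3.47
Σ x·lx·mx = 9.62; T = 9.62/3.47 = 2.77233…
r ≈ ln(R0)/T = ln(3.47)/2.77233… = 0.44878… → 0.449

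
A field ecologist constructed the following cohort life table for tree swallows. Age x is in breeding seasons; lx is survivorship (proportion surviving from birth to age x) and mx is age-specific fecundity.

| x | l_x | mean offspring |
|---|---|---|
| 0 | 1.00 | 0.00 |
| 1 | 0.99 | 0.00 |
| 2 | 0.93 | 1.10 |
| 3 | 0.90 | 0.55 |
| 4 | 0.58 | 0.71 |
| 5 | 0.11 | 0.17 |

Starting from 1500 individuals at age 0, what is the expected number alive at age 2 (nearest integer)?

Expected survivors = N0 · l_2 = 1500 × 0.93 = 1395 → 1395

1395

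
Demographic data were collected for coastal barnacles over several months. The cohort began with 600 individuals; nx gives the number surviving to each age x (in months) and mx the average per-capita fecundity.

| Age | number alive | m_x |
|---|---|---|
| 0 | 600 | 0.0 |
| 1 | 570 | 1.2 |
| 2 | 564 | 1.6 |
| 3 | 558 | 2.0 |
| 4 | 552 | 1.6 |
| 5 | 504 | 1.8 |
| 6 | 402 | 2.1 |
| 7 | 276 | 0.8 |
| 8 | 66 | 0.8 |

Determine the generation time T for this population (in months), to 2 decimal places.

3.73

lx = nx/n0 = nx/600: 1, 0.95, 0.94, 0.93, 0.92, 0.84, 0.67, 0.46, 0.11
lx·mx: 0, 1.14, 1.504, 1.86, 1.472, 1.512, 1.407, 0.368, 0.088 → R0 = 9.351
x·lx·mx: 0, 1.14, 3.008, 5.58, 5.888, 7.56, 8.442, 2.576, 0.704 → Σ = 34.898
T = 34.898 / 9.351 = 3.732007… → 3.73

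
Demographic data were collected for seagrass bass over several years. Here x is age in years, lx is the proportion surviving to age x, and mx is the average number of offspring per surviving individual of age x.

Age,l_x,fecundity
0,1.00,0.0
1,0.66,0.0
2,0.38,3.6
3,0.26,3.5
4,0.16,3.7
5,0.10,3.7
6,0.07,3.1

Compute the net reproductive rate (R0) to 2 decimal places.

lx·mx by age: 0, 0, 1.368, 0.91, 0.592, 0.37, 0.217
R0 = Σ lx·mx = 3.457 → 3.46

3.46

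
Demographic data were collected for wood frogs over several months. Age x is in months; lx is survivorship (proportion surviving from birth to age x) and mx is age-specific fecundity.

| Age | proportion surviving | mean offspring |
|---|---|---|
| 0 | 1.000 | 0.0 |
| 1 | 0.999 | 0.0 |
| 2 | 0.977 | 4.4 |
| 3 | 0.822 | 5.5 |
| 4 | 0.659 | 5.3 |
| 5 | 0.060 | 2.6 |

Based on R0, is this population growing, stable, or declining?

growing

R0 = Σ lx·mx = 0 + 0 + 4.2988 + 4.521 + 3.4927 + 0.156 = 12.4685
R0 > 1, so the population is growing.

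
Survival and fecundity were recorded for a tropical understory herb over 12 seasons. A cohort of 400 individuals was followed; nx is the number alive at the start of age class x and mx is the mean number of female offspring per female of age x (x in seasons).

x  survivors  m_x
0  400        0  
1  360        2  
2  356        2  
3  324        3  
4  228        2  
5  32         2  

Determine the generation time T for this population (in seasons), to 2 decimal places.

lx = nx/n0 = nx/400: 1, 0.9, 0.89, 0.81, 0.57, 0.08
lx·mx: 0, 1.8, 1.78, 2.43, 1.14, 0.16 → R0 = 7.31
x·lx·mx: 0, 1.8, 3.56, 7.29, 4.56, 0.8 → Σ = 18.01
T = 18.01 / 7.31 = 2.463748… → 2.46

2.46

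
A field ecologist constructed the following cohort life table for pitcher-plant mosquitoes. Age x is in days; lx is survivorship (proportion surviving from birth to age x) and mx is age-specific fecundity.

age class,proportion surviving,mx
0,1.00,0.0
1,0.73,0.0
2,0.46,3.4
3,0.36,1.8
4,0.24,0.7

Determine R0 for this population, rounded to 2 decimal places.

2.38

lx·mx by age: 0, 0, 1.564, 0.648, 0.168
R0 = Σ lx·mx = 2.38 → 2.38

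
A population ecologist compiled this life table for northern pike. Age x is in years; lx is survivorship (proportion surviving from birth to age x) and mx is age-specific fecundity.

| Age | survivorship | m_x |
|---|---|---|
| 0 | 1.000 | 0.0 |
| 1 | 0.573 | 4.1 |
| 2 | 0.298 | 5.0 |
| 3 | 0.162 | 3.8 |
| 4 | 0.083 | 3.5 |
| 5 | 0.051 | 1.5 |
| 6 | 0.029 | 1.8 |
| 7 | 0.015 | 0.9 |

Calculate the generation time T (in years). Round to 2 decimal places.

1.87

lx·mx: 0, 2.3493, 1.49, 0.6156, 0.2905, 0.0765, 0.0522, 0.0135 → R0 = 4.8876
x·lx·mx: 0, 2.3493, 2.98, 1.8468, 1.162, 0.3825, 0.3132, 0.0945 → Σ = 9.1283
T = 9.1283 / 4.8876 = 1.867645… → 1.87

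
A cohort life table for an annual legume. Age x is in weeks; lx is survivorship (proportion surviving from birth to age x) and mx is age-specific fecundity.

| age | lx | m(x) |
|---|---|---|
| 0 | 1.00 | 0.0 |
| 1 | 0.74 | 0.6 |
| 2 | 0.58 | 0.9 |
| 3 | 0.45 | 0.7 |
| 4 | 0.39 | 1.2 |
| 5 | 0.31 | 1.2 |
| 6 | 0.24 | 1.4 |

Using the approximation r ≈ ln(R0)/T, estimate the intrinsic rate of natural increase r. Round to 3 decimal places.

0.270

R0 = Σ lx·mx = 0 + 0.444 + 0.522 + 0.315 + 0.468 + 0.372 + 0.336 = 2.457
Σ x·lx·mx = 8.181; T = 8.181/2.457 = 3.32967…
r ≈ ln(R0)/T = ln(2.457)/3.32967… = 0.26998… → 0.270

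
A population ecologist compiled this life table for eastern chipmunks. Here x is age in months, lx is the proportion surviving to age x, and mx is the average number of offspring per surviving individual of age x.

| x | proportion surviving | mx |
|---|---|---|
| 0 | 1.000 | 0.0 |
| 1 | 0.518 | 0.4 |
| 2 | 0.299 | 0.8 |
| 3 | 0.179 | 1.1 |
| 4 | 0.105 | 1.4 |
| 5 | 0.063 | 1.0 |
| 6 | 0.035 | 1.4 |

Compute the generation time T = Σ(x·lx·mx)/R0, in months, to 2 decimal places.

lx·mx: 0, 0.2072, 0.2392, 0.1969, 0.147, 0.063, 0.049 → R0 = 0.9023
x·lx·mx: 0, 0.2072, 0.4784, 0.5907, 0.588, 0.315, 0.294 → Σ = 2.4733
T = 2.4733 / 0.9023 = 2.741106… → 2.74

2.74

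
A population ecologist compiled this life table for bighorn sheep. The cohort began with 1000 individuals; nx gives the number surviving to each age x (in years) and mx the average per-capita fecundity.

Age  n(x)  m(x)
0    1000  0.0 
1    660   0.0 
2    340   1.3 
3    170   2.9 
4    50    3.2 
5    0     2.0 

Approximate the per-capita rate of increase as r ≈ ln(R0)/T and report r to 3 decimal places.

lx = nx/n0 = nx/1000: 1, 0.66, 0.34, 0.17, 0.05, 0
R0 = Σ lx·mx = 0 + 0 + 0.442 + 0.493 + 0.16 + 0 = 1.095
Σ x·lx·mx = 3.003; T = 3.003/1.095 = 2.74247…
r ≈ ln(R0)/T = ln(1.095)/2.74247… = 0.03309… → 0.033

0.033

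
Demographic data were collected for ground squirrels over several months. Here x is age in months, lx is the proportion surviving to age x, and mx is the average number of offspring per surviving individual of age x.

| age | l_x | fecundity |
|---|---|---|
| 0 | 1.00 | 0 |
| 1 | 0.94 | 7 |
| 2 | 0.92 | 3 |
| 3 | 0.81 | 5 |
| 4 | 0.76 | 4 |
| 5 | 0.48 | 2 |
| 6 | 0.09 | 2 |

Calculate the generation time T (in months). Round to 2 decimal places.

2.41

lx·mx: 0, 6.58, 2.76, 4.05, 3.04, 0.96, 0.18 → R0 = 17.57
x·lx·mx: 0, 6.58, 5.52, 12.15, 12.16, 4.8, 1.08 → Σ = 42.29
T = 42.29 / 17.57 = 2.406944… → 2.41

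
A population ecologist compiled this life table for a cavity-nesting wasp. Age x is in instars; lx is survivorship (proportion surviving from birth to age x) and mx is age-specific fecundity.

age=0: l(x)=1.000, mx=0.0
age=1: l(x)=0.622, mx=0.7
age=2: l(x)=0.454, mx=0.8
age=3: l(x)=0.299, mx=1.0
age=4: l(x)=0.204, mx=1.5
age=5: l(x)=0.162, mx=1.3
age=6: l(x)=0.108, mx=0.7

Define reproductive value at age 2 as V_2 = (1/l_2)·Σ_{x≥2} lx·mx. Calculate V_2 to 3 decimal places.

lx·mx for x ≥ 2: 0.3632, 0.299, 0.306, 0.2106, 0.0756 → sum = 1.2544
V_2 = 1.2544 / l_2 = 1.2544 / 0.454 = 2.762996… → 2.763

2.763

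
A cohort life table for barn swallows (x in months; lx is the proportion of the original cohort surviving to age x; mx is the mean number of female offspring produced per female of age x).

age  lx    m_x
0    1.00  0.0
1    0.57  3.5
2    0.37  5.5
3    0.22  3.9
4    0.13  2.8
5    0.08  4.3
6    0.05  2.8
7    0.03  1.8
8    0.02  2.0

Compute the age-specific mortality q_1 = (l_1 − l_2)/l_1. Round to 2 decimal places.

0.35

q_1 = (l_1 − l_2) / l_1 = (0.57 − 0.37) / 0.57
     = 0.2 / 0.57 = 0.350877… → 0.35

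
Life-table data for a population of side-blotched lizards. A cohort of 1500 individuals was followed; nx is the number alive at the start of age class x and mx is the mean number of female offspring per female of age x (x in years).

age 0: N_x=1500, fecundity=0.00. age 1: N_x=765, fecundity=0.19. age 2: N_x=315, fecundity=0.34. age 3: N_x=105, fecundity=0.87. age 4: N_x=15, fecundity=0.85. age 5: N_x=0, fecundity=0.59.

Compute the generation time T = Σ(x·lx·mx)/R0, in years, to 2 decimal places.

lx = nx/n0 = nx/1500: 1, 0.51, 0.21, 0.07, 0.01, 0
lx·mx: 0, 0.0969, 0.0714, 0.0609, 0.0085, 0 → R0 = 0.2377
x·lx·mx: 0, 0.0969, 0.1428, 0.1827, 0.034, 0 → Σ = 0.4564
T = 0.4564 / 0.2377 = 1.920067… → 1.92

1.92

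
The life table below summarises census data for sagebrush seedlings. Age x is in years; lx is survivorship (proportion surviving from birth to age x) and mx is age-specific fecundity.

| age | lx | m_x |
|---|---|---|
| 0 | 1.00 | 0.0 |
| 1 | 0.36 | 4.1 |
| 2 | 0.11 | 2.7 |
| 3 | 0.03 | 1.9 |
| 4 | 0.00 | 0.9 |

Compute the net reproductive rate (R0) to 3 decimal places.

lx·mx by age: 0, 1.476, 0.297, 0.057, 0
R0 = Σ lx·mx = 1.83 → 1.830

1.830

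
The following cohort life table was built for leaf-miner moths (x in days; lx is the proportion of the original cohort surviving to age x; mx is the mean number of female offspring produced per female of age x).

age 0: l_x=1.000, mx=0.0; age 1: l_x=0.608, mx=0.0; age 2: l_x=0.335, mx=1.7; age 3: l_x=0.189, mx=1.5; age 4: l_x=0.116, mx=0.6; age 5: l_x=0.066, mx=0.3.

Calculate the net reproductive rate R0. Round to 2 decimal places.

0.94

lx·mx by age: 0, 0, 0.5695, 0.2835, 0.0696, 0.0198
R0 = Σ lx·mx = 0.9424 → 0.94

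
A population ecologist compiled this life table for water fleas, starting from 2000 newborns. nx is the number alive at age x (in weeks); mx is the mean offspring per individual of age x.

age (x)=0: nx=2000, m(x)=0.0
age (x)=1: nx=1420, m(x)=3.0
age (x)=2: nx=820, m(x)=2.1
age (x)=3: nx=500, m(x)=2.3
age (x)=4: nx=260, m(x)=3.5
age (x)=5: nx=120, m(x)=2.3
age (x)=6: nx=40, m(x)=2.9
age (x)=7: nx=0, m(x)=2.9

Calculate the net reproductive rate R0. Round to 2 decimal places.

4.22

lx = nx/n0 = nx/2000: 1, 0.71, 0.41, 0.25, 0.13, 0.06, 0.02, 0
lx·mx by age: 0, 2.13, 0.861, 0.575, 0.455, 0.138, 0.058, 0
R0 = Σ lx·mx = 4.217 → 4.22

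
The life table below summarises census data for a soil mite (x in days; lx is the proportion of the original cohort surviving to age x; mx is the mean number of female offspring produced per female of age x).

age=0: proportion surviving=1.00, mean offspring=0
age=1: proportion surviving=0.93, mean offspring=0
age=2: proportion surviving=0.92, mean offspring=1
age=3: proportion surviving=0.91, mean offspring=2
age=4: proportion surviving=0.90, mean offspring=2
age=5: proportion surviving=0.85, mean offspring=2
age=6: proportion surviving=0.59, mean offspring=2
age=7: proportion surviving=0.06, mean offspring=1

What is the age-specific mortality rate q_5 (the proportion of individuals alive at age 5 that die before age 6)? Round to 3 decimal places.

q_5 = (l_5 − l_6) / l_5 = (0.85 − 0.59) / 0.85
     = 0.26 / 0.85 = 0.305882… → 0.306

0.306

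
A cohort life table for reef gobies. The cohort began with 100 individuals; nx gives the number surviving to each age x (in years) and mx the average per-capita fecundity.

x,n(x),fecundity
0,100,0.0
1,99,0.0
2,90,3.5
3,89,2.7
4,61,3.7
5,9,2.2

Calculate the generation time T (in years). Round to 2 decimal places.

2.94

lx = nx/n0 = nx/100: 1, 0.99, 0.9, 0.89, 0.61, 0.09
lx·mx: 0, 0, 3.15, 2.403, 2.257, 0.198 → R0 = 8.008
x·lx·mx: 0, 0, 6.3, 7.209, 9.028, 0.99 → Σ = 23.527
T = 23.527 / 8.008 = 2.937937… → 2.94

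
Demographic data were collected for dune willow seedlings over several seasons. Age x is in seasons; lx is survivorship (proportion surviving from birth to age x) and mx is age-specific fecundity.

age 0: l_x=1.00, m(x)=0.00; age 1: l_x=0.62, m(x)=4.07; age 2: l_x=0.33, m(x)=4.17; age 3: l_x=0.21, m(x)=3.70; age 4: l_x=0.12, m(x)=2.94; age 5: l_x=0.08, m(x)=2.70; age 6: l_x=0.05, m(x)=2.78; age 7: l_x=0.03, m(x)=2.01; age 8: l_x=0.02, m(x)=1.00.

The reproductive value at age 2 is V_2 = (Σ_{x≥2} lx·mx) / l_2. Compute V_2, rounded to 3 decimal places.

lx·mx for x ≥ 2: 1.3761, 0.777, 0.3528, 0.216, 0.139, 0.0603, 0.02 → sum = 2.9412
V_2 = 2.9412 / l_2 = 2.9412 / 0.33 = 8.912727… → 8.913

8.913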